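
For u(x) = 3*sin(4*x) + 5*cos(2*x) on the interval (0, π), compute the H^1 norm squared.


||u||_{H^1(0,π)}^2 = 139*π

u'(x) = -10*sin(2*x) + 12*cos(4*x).
Expand u² and (u')² and integrate term by term on (0, π), using: for integers n ≥ 1, ∫_0^π sin²(nx) dx = ∫_0^π cos²(nx) dx = π/2; for n ≠ n', ∫_0^π sin(nx)sin(n'x) dx = ∫_0^π cos(nx)cos(n'x) dx = 0; and by product-to-sum, ∫_0^π sin(nx)cos(n'x) dx = ½∫_0^π [sin((n+n')x) + sin((n−n')x)] dx, which is 0 when n+n' is even and 2n/(n²−n'²) when n+n' is odd (it need not vanish on (0, π)).
  u² squared terms: (3)²·∫sin(4x)² dx = 9·π/2 = 9*π/2;  (5)²·∫cos(2x)² dx = 25·π/2 = 25*π/2.
  u² cross terms: 2·(3)·(5)·∫sin(4x)·cos(2x) dx = 30·(0) = 0.
  So ∫_0^π u² dx = 9*π/2 + 25*π/2 + 0 = 17*π.
  (u')² squared terms: (-10)²·∫sin(2x)² dx = 100·π/2 = 50*π;  (12)²·∫cos(4x)² dx = 144·π/2 = 72*π.
  (u')² cross terms: 2·(-10)·(12)·∫sin(2x)·cos(4x) dx = -240·(0) = 0.
  So ∫_0^π (u')² dx = 50*π + 72*π + 0 = 122*π.
||u||_{H^1}^2 = (17*π) + (122*π) = 139*π.


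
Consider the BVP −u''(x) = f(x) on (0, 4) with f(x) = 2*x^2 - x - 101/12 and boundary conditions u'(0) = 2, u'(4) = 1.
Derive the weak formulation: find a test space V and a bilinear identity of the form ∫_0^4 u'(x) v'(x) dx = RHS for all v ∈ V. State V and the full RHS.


V = H^1(0, 4) (v unrestricted at boundary; u is determined up to an additive constant); weak form: ∫_0^4 u'v' dx = ∫_0^4 (2*x^2 - x - 101/12) v dx + v(4) − 2·v(0) for all v ∈ V.

Multiply both sides by a test function v and integrate from 0 to 4:
  ∫_0^4 −u''(x) v(x) dx = ∫_0^4 f(x) v(x) dx.
Integrate the LHS by parts once:
  ∫_0^4 −u'' v dx = −[u'(x) v(x)]_0^4 + ∫_0^4 u'(x) v'(x) dx.
Thus ∫_0^4 u'(x) v'(x) dx = ∫_0^4 f(x) v(x) dx + [u'(x) v(x)]_0^4.
Choose V so that boundary terms are either known or forced to vanish.
u has inhomogeneous Neumann u'(0) = 2, u'(4) = 1. [u' v]_0^4 = (1)·v(4) − (2)·v(0) = v(4) − 2·v(0). Take V = H^1(0, 4); boundary term becomes part of RHS.
Weak formulation: find u (satisfying any essential BC) such that ∫_0^4 u'(x) v'(x) dx = ∫_0^4 f v dx + v(4) − 2·v(0) for all v ∈ V (Neumann data are natural BCs: they enter the RHS as boundary terms).
Substituting f(x) = 2*x^2 - x - 101/12, the right-hand side is ∫_0^4 (2*x^2 - x - 101/12) v dx + v(4) − 2·v(0).
Compatibility check (pure Neumann): taking v ≡ 1 ∈ V gives 0 = ∫_0^4 f dx + (1) − (2), i.e. ∫_0^4 f dx must equal u'(0) − u'(4) = 1. Indeed ∫_0^4 (2*x^2 - x - 101/12) dx = 1, so the data are compatible. The solution is then unique only up to an additive constant (fix it e.g. by requiring ∫_0^4 u dx = 0).


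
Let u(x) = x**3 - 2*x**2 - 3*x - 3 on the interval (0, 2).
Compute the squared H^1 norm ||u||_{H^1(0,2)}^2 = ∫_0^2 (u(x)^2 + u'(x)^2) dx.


||u||_{H^1}^2 = 4168/35

The H^1 norm (squared) on an interval (0, L) is
  ||u||_{H^1}^2 = ∫_0^L u(x)^2 dx + ∫_0^L u'(x)^2 dx.
Compute u'(x) = 3*x**2 - 4*x - 3.
Then u(x)^2 = x**6 - 4*x**5 - 2*x**4 + 6*x**3 + 21*x**2 + 18*x + 9 and u'(x)^2 = 9*x**4 - 24*x**3 - 2*x**2 + 24*x + 9.
Integrate each monomial from 0 to 2 using ∫_0^2 c·x^n dx = c·2^(n+1)/(n+1):
  ∫_0^2 u(x)^2 dx = ∫_0^2 (x^6 - 4*x^5 - 2*x^4 + 6*x^3 + 21*x^2 + 18*x + 9) dx. Term by term:
    ∫_0^2 x^6 dx = 128/7;  ∫_0^2 -4*x^5 dx = -128/3;  ∫_0^2 -2*x^4 dx = -64/5;
    ∫_0^2 6*x^3 dx = 24;  ∫_0^2 21*x^2 dx = 56;  ∫_0^2 18*x dx = 36;
    ∫_0^2 9 dx = 18.
  Sum: 128/7 − 128/3 − 64/5 + 24 + 56 + 36 + 18 = 10166/105.
  ∫_0^2 u'(x)^2 dx = ∫_0^2 (9*x^4 - 24*x^3 - 2*x^2 + 24*x + 9) dx. Term by term:
    ∫_0^2 9*x^4 dx = 288/5;  ∫_0^2 -24*x^3 dx = -96;  ∫_0^2 -2*x^2 dx = -16/3;
    ∫_0^2 24*x dx = 48;  ∫_0^2 9 dx = 18.
  Sum: 288/5 − 96 − 16/3 + 48 + 18 = 334/15.
Adding: ||u||_{H^1}^2 = 10166/105 + 334/15 = 4168/35.


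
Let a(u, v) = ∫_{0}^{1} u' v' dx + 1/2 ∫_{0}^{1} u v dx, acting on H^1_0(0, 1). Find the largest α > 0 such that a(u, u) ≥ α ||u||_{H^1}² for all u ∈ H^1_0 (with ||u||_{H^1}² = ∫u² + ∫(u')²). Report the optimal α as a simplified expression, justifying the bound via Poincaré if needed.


α = (1/2 + π^2)/(1 + π^2)

Coercivity of a(·,·) on H^1_0(0, 1) means a(u, u) ≥ α ||u||_{H^1}² for every u ∈ H^1_0.
The interval has length L = 1, and Poincaré/coercivity depend only on L. Here a(u, u) = ∫(u')² + (1/2)·∫u².
Here 0 < c = 1/2 < 1. The condition a(u,u) ≥ α||u||_{H^1}² reads (1−α)∫(u')² ≥ (α−c)∫u². Any admissible α is ≤ 1 (rapidly oscillating u have ∫u²/∫(u')² → 0), and α = 1 would force 0 ≥ (1−c)∫u², impossible since c < 1; so 1−α > 0. By the sharp Poincaré inequality on H^1_0 of an interval of length L, ∫(u')² ≥ (π/L)²∫u² with equality for the first sine mode sin(π(x−x₀)/L) (x₀ the left endpoint), so the inequality holds for all u iff (1−α)(π/L)² ≥ α − c, i.e. α ≤ ((π/L)² + c)/((π/L)² + 1) = (1 + c(L/π)²)/(1 + (L/π)²). With (π/L)² = π^2 and c = 1/2, the largest admissible constant is α = ((π/L)² + c)/((π/L)² + 1).
Simplifying, α = (1/2 + π^2)/(1 + π^2).


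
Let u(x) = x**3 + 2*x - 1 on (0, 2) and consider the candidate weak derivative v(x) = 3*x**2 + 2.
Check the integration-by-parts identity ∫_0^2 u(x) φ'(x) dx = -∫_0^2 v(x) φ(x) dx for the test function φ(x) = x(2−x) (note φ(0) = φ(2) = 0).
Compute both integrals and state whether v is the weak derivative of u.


LHS = -112/15, RHS = -112/15. Yes, v = u' weakly.

u(x) = x**3 + 2*x - 1, classical derivative u'(x) = 3*x**2 + 2.
φ(x) = x(2−x), so φ'(x) = 2 - 2*x.
Note φ(0) = φ(2) = 0, so the boundary term u·φ vanishes.
LHS = ∫_0^2 u(x) φ'(x) dx = ∫_0^2 (-2*x^4 + 2*x^3 - 4*x^2 + 6*x - 2) dx. Term by term:
  ∫_0^2 -2*x^4 dx = -64/5;  ∫_0^2 2*x^3 dx = 8;  ∫_0^2 -4*x^2 dx = -32/3;
  ∫_0^2 6*x dx = 12;  ∫_0^2 -2 dx = -4.
Sum: -64/5 + 8 − 32/3 + 12 − 4 = -112/15.
So LHS = -112/15.
∫_0^2 v(x) φ(x) dx = ∫_0^2 (-3*x^4 + 6*x^3 - 2*x^2 + 4*x) dx. Term by term:
  ∫_0^2 -3*x^4 dx = -96/5;  ∫_0^2 6*x^3 dx = 24;  ∫_0^2 -2*x^2 dx = -16/3;
  ∫_0^2 4*x dx = 8.
Sum: -96/5 + 24 − 16/3 + 8 = 112/15.
So RHS = -∫_0^2 v(x) φ(x) dx = -112/15.
LHS = RHS, so the identity holds for this test φ.
Moreover u is smooth here and v(x) = u'(x) = 3*x**2 + 2 pointwise, so the identity holds for every test function. Hence v is the weak derivative of u.


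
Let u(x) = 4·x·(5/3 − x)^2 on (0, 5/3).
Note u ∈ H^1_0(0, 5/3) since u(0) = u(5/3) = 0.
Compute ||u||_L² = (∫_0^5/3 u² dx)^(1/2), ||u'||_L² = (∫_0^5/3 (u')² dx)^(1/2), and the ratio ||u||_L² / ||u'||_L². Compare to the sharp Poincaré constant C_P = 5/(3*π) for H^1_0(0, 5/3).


||u||_L² / ||u'||_L² = 5*sqrt(14)/42 < C_P = 5/(3*π).

u(x) = 4·x·(5/3 − x)^2, so u'(x) = 12*x^2 - 80*x/3 + 100/9.
u(x) = 4·x·(5/3 − x)^2 vanishes at x = 0 and x = 5/3, so u ∈ H^1_0(0, 5/3). Differentiate via the product rule and integrate the resulting polynomials term by term.
  ∫_0^5/3 u² dx = ∫_0^5/3 (16*x^6 - 320*x^5/3 + 800*x^4/3 - 8000*x^3/27 + 10000*x^2/81) dx. Term by term:
    ∫_0^5/3 16*x^6 dx = 1250000/15309;  ∫_0^5/3 -320*x^5/3 dx = -2500000/6561;  ∫_0^5/3 800*x^4/3 dx = 500000/729;
    ∫_0^5/3 -8000*x^3/27 dx = -1250000/2187;  ∫_0^5/3 10000*x^2/81 dx = 1250000/6561.
  Sum: 1250000/15309 − 2500000/6561 + 500000/729 − 1250000/2187 + 1250000/6561 = 250000/45927.
  ∫_0^5/3 (u')² dx = ∫_0^5/3 (144*x^4 - 640*x^3 + 8800*x^2/9 - 16000*x/27 + 10000/81) dx. Term by term:
    ∫_0^5/3 144*x^4 dx = 10000/27;  ∫_0^5/3 -640*x^3 dx = -100000/81;  ∫_0^5/3 8800*x^2/9 dx = 1100000/729;
    ∫_0^5/3 -16000*x/27 dx = -200000/243;  ∫_0^5/3 10000/81 dx = 50000/243.
  Sum: 10000/27 − 100000/81 + 1100000/729 − 200000/243 + 50000/243 = 20000/729.
∫_0^5/3 u² dx = 250000/45927, so ||u||_L² = 500*sqrt(7)/567.
∫_0^5/3 (u')² dx = 20000/729, so ||u'||_L² = 100*sqrt(2)/27.
Ratio ||u||_L² / ||u'||_L² = 5*sqrt(14)/42.
Sharp Poincaré constant on H^1_0(0, 5/3) is C_P = L/π = 5/(3*π), achieved by sin(3*π/5·x).
A polynomial bump cannot attain the sharp Poincaré constant (only the first sine eigenfunction does), so the ratio is strictly less than C_P, consistent with ||u||_L² ≤ C_P ||u'||_L².


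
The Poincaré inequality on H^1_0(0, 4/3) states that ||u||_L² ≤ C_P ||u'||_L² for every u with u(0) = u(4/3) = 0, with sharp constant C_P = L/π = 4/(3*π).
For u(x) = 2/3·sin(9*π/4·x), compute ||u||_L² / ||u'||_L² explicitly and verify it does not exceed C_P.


||u||_L² / ||u'||_L² = 4/(9*π) < C_P = 4/(3*π).

u(x) = 2/3·sin(9*π/4·x), so u'(x) = 3*π*cos(9*π*x/4)/2.
Writing u(x) = A·sin(kπx/L) with A = 2/3 and k = 3, use ∫_0^L sin²(kπx/L) dx = L/2 and ∫_0^L cos²(kπx/L) dx = L/2.
u² = 4/9·sin²(9*π/4·x) and (u')² = 9*π^2/4·cos²(9*π/4·x), and each of sin², cos² integrates to L/2 = 2/3 over (0, 4/3).
∫_0^4/3 u² dx = 8/27, so ||u||_L² = 2*sqrt(6)/9.
∫_0^4/3 (u')² dx = 3*π^2/2, so ||u'||_L² = sqrt(6)*π/2.
Ratio ||u||_L² / ||u'||_L² = 4/(9*π).
Sharp Poincaré constant on H^1_0(0, 4/3) is C_P = L/π = 4/(3*π), achieved by sin(3*π/4·x).
This is the k = 3 harmonic; the ratio L/(kπ) is strictly less than C_P = L/π, consistent with the sharp inequality ||u||_L² ≤ C_P ||u'||_L².


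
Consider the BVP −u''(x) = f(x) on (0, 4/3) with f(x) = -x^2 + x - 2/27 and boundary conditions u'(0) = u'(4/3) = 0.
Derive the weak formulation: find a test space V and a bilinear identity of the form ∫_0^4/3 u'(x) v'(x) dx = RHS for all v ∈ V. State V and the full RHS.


V = H^1(0, 4/3) (no boundary constraint on v; u is determined up to an additive constant); weak form: ∫_0^4/3 u'v' dx = ∫_0^4/3 (-x^2 + x - 2/27) v dx for all v ∈ V.

Multiply both sides by a test function v and integrate from 0 to 4/3:
  ∫_0^4/3 −u''(x) v(x) dx = ∫_0^4/3 f(x) v(x) dx.
Integrate the LHS by parts once:
  ∫_0^4/3 −u'' v dx = −[u'(x) v(x)]_0^4/3 + ∫_0^4/3 u'(x) v'(x) dx.
Thus ∫_0^4/3 u'(x) v'(x) dx = ∫_0^4/3 f(x) v(x) dx + [u'(x) v(x)]_0^4/3.
Choose V so that boundary terms are either known or forced to vanish.
u has homogeneous Neumann: u'(0) = u'(4/3) = 0. So [u' v]_0^4/3 = 0·v(4/3) − 0·v(0) = 0 for any v; take V = H^1(0, 4/3).
Weak formulation: find u (satisfying any essential BC) such that ∫_0^4/3 u'(x) v'(x) dx = ∫_0^4/3 f v dx for all v ∈ V (homogeneous Neumann, so boundary terms vanish).
Substituting f(x) = -x^2 + x - 2/27, the right-hand side is ∫_0^4/3 (-x^2 + x - 2/27) v dx.
Compatibility check (pure Neumann): taking v ≡ 1 ∈ V gives 0 = ∫_0^4/3 f dx + (0) − (0), i.e. ∫_0^4/3 f dx must equal u'(0) − u'(4/3) = 0. Indeed ∫_0^4/3 (-x^2 + x - 2/27) dx = 0, so the data are compatible. The solution is then unique only up to an additive constant (fix it e.g. by requiring ∫_0^4/3 u dx = 0).


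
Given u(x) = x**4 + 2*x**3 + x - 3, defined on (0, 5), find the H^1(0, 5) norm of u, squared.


||u||_{H^1}^2 = 99148225/126

The H^1 norm (squared) on an interval (0, L) is
  ||u||_{H^1}^2 = ∫_0^L u(x)^2 dx + ∫_0^L u'(x)^2 dx.
Compute u'(x) = 4*x**3 + 6*x**2 + 1.
Then u(x)^2 = x**8 + 4*x**7 + 4*x**6 + 2*x**5 - 2*x**4 - 12*x**3 + x**2 - 6*x + 9 and u'(x)^2 = 16*x**6 + 48*x**5 + 36*x**4 + 8*x**3 + 12*x**2 + 1.
Integrate each monomial from 0 to 5 using ∫_0^5 c·x^n dx = c·5^(n+1)/(n+1):
  ∫_0^5 u(x)^2 dx = ∫_0^5 (x^8 + 4*x^7 + 4*x^6 + 2*x^5 - 2*x^4 - 12*x^3 + x^2 - 6*x + 9) dx. Term by term:
    ∫_0^5 x^8 dx = 1953125/9;  ∫_0^5 4*x^7 dx = 390625/2;  ∫_0^5 4*x^6 dx = 312500/7;
    ∫_0^5 2*x^5 dx = 15625/3;  ∫_0^5 -2*x^4 dx = -1250;  ∫_0^5 -12*x^3 dx = -1875;
    ∫_0^5 x^2 dx = 125/3;  ∫_0^5 -6*x dx = -75;  ∫_0^5 9 dx = 45.
  Sum: 1953125/9 + 390625/2 + 312500/7 + 15625/3 − 1250 − 1875 + 125/3 − 75 + 45 = 57842095/126.
  ∫_0^5 u'(x)^2 dx = ∫_0^5 (16*x^6 + 48*x^5 + 36*x^4 + 8*x^3 + 12*x^2 + 1) dx. Term by term:
    ∫_0^5 16*x^6 dx = 1250000/7;  ∫_0^5 48*x^5 dx = 125000;  ∫_0^5 36*x^4 dx = 22500;
    ∫_0^5 8*x^3 dx = 1250;  ∫_0^5 12*x^2 dx = 500;  ∫_0^5 1 dx = 5.
  Sum: 1250000/7 + 125000 + 22500 + 1250 + 500 + 5 = 2294785/7.
Adding: ||u||_{H^1}^2 = 57842095/126 + 2294785/7 = 99148225/126.


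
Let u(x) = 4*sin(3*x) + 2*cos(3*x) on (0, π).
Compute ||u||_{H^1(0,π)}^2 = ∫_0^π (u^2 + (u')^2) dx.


||u||_{H^1(0,π)}^2 = 100*π

u'(x) = -6*sin(3*x) + 12*cos(3*x).
Expand u² and (u')² and integrate term by term on (0, π), using: for integers n ≥ 1, ∫_0^π sin²(nx) dx = ∫_0^π cos²(nx) dx = π/2; for n ≠ n', ∫_0^π sin(nx)sin(n'x) dx = ∫_0^π cos(nx)cos(n'x) dx = 0; and by product-to-sum, ∫_0^π sin(nx)cos(n'x) dx = ½∫_0^π [sin((n+n')x) + sin((n−n')x)] dx, which is 0 when n+n' is even and 2n/(n²−n'²) when n+n' is odd (it need not vanish on (0, π)).
  u² squared terms: (2)²·∫cos(3x)² dx = 4·π/2 = 2*π;  (4)²·∫sin(3x)² dx = 16·π/2 = 8*π.
  u² cross terms: 2·(2)·(4)·∫cos(3x)·sin(3x) dx = 16·(0) = 0.
  So ∫_0^π u² dx = 2*π + 8*π + 0 = 10*π.
  (u')² squared terms: (-6)²·∫sin(3x)² dx = 36·π/2 = 18*π;  (12)²·∫cos(3x)² dx = 144·π/2 = 72*π.
  (u')² cross terms: 2·(-6)·(12)·∫sin(3x)·cos(3x) dx = -144·(0) = 0.
  So ∫_0^π (u')² dx = 18*π + 72*π + 0 = 90*π.
||u||_{H^1}^2 = (10*π) + (90*π) = 100*π.


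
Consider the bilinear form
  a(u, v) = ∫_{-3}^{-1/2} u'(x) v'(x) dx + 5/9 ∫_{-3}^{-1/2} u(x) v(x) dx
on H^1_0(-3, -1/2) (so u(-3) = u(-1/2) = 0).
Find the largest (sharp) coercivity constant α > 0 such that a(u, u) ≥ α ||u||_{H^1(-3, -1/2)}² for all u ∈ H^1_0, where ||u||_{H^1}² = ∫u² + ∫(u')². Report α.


α = (125 + 36*π^2)/(9*(25 + 4*π^2))

Coercivity of a(·,·) on H^1_0(-3, -1/2) means a(u, u) ≥ α ||u||_{H^1}² for every u ∈ H^1_0.
The interval has length L = 5/2, and Poincaré/coercivity depend only on L. Here a(u, u) = ∫(u')² + (5/9)·∫u².
Here 0 < c = 5/9 < 1. The condition a(u,u) ≥ α||u||_{H^1}² reads (1−α)∫(u')² ≥ (α−c)∫u². Any admissible α is ≤ 1 (rapidly oscillating u have ∫u²/∫(u')² → 0), and α = 1 would force 0 ≥ (1−c)∫u², impossible since c < 1; so 1−α > 0. By the sharp Poincaré inequality on H^1_0 of an interval of length L, ∫(u')² ≥ (π/L)²∫u² with equality for the first sine mode sin(π(x−x₀)/L) (x₀ the left endpoint), so the inequality holds for all u iff (1−α)(π/L)² ≥ α − c, i.e. α ≤ ((π/L)² + c)/((π/L)² + 1) = (1 + c(L/π)²)/(1 + (L/π)²). With (π/L)² = 4*π^2/25 and c = 5/9, the largest admissible constant is α = ((π/L)² + c)/((π/L)² + 1).
Simplifying, α = (125 + 36*π^2)/(9*(25 + 4*π^2)).


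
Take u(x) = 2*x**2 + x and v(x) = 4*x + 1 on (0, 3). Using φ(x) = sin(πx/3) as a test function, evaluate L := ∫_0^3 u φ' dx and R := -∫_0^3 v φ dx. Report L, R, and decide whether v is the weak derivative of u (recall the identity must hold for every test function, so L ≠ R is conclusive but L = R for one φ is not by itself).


LHS = -42/π, RHS = -42/π. Yes, v = u' weakly.

u(x) = 2*x**2 + x, classical derivative u'(x) = 4*x + 1.
φ(x) = sin(πx/3), so φ'(x) = π*cos(π*x/3)/3.
Note φ(0) = φ(3) = 0, so the boundary term u·φ vanishes.
LHS = ∫_0^3 u(x) φ'(x) dx = ∫_0^3 (2*π*x^2*cos(π*x/3)/3 + π*x*cos(π*x/3)/3) dx. Term by term:
  ∫_0^3 π*x*cos(π*x/3)/3 dx = -6/π;  ∫_0^3 2*π*x^2*cos(π*x/3)/3 dx = -36/π.
Sum: -6/π − 36/π = -42/π.
So LHS = -42/π.
∫_0^3 v(x) φ(x) dx = ∫_0^3 (4*x*sin(π*x/3) + sin(π*x/3)) dx. Term by term:
  ∫_0^3 4*x*sin(π*x/3) dx = 36/π;  ∫_0^3 sin(π*x/3) dx = 6/π.
Sum: 36/π + 6/π = 42/π.
So RHS = -∫_0^3 v(x) φ(x) dx = -42/π.
LHS = RHS, so the identity holds for this test φ.
Moreover u is smooth here and v(x) = u'(x) = 4*x + 1 pointwise, so the identity holds for every test function. Hence v is the weak derivative of u.


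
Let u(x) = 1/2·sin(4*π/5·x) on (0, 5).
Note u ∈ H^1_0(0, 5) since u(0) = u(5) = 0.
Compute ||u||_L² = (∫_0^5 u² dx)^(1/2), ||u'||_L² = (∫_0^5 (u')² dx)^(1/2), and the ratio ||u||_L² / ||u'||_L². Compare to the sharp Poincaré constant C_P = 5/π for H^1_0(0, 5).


||u||_L² / ||u'||_L² = 5/(4*π) < C_P = 5/π.

u(x) = 1/2·sin(4*π/5·x), so u'(x) = 2*π*cos(4*π*x/5)/5.
Writing u(x) = A·sin(kπx/L) with A = 1/2 and k = 4, use ∫_0^L sin²(kπx/L) dx = L/2 and ∫_0^L cos²(kπx/L) dx = L/2.
u² = 1/4·sin²(4*π/5·x) and (u')² = 4*π^2/25·cos²(4*π/5·x), and each of sin², cos² integrates to L/2 = 5/2 over (0, 5).
∫_0^5 u² dx = 5/8, so ||u||_L² = sqrt(10)/4.
∫_0^5 (u')² dx = 2*π^2/5, so ||u'||_L² = sqrt(10)*π/5.
Ratio ||u||_L² / ||u'||_L² = 5/(4*π).
Sharp Poincaré constant on H^1_0(0, 5) is C_P = L/π = 5/π, achieved by sin(π/5·x).
This is the k = 4 harmonic; the ratio L/(kπ) is strictly less than C_P = L/π, consistent with the sharp inequality ||u||_L² ≤ C_P ||u'||_L².


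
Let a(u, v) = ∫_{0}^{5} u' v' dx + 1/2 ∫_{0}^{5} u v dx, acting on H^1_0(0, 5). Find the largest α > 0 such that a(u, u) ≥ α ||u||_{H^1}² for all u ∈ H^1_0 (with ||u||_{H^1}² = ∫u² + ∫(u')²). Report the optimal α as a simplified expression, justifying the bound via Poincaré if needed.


α = (π^2 + 25/2)/(π^2 + 25)

Coercivity of a(·,·) on H^1_0(0, 5) means a(u, u) ≥ α ||u||_{H^1}² for every u ∈ H^1_0.
The interval has length L = 5, and Poincaré/coercivity depend only on L. Here a(u, u) = ∫(u')² + (1/2)·∫u².
Here 0 < c = 1/2 < 1. The condition a(u,u) ≥ α||u||_{H^1}² reads (1−α)∫(u')² ≥ (α−c)∫u². Any admissible α is ≤ 1 (rapidly oscillating u have ∫u²/∫(u')² → 0), and α = 1 would force 0 ≥ (1−c)∫u², impossible since c < 1; so 1−α > 0. By the sharp Poincaré inequality on H^1_0 of an interval of length L, ∫(u')² ≥ (π/L)²∫u² with equality for the first sine mode sin(π(x−x₀)/L) (x₀ the left endpoint), so the inequality holds for all u iff (1−α)(π/L)² ≥ α − c, i.e. α ≤ ((π/L)² + c)/((π/L)² + 1) = (1 + c(L/π)²)/(1 + (L/π)²). With (π/L)² = π^2/25 and c = 1/2, the largest admissible constant is α = ((π/L)² + c)/((π/L)² + 1).
Simplifying, α = (π^2 + 25/2)/(π^2 + 25).


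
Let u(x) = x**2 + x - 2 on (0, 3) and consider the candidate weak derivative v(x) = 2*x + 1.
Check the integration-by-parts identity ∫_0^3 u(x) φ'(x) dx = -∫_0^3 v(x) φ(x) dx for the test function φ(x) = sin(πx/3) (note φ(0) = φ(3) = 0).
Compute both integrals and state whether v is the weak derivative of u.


LHS = -24/π, RHS = -24/π. Yes, v = u' weakly.

u(x) = x**2 + x - 2, classical derivative u'(x) = 2*x + 1.
φ(x) = sin(πx/3), so φ'(x) = π*cos(π*x/3)/3.
Note φ(0) = φ(3) = 0, so the boundary term u·φ vanishes.
LHS = ∫_0^3 u(x) φ'(x) dx = ∫_0^3 (π*x^2*cos(π*x/3)/3 + π*x*cos(π*x/3)/3 - 2*π*cos(π*x/3)/3) dx. Term by term:
  ∫_0^3 -2*π*cos(π*x/3)/3 dx = 0;  ∫_0^3 π*x*cos(π*x/3)/3 dx = -6/π;  ∫_0^3 π*x^2*cos(π*x/3)/3 dx = -18/π.
Sum: 0 − 6/π − 18/π = -24/π.
So LHS = -24/π.
∫_0^3 v(x) φ(x) dx = ∫_0^3 (2*x*sin(π*x/3) + sin(π*x/3)) dx. Term by term:
  ∫_0^3 2*x*sin(π*x/3) dx = 18/π;  ∫_0^3 sin(π*x/3) dx = 6/π.
Sum: 18/π + 6/π = 24/π.
So RHS = -∫_0^3 v(x) φ(x) dx = -24/π.
LHS = RHS, so the identity holds for this test φ.
Moreover u is smooth here and v(x) = u'(x) = 2*x + 1 pointwise, so the identity holds for every test function. Hence v is the weak derivative of u.


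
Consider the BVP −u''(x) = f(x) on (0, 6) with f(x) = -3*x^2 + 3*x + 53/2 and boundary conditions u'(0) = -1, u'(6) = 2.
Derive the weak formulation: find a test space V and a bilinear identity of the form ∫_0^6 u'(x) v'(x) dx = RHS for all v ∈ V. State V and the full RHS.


V = H^1(0, 6) (v unrestricted at boundary; u is determined up to an additive constant); weak form: ∫_0^6 u'v' dx = ∫_0^6 (-3*x^2 + 3*x + 53/2) v dx + 2·v(6) + v(0) for all v ∈ V.

Multiply both sides by a test function v and integrate from 0 to 6:
  ∫_0^6 −u''(x) v(x) dx = ∫_0^6 f(x) v(x) dx.
Integrate the LHS by parts once:
  ∫_0^6 −u'' v dx = −[u'(x) v(x)]_0^6 + ∫_0^6 u'(x) v'(x) dx.
Thus ∫_0^6 u'(x) v'(x) dx = ∫_0^6 f(x) v(x) dx + [u'(x) v(x)]_0^6.
Choose V so that boundary terms are either known or forced to vanish.
u has inhomogeneous Neumann u'(0) = -1, u'(6) = 2. [u' v]_0^6 = (2)·v(6) − (-1)·v(0) = 2·v(6) + v(0). Take V = H^1(0, 6); boundary term becomes part of RHS.
Weak formulation: find u (satisfying any essential BC) such that ∫_0^6 u'(x) v'(x) dx = ∫_0^6 f v dx + 2·v(6) + v(0) for all v ∈ V (Neumann data are natural BCs: they enter the RHS as boundary terms).
Substituting f(x) = -3*x^2 + 3*x + 53/2, the right-hand side is ∫_0^6 (-3*x^2 + 3*x + 53/2) v dx + 2·v(6) + v(0).
Compatibility check (pure Neumann): taking v ≡ 1 ∈ V gives 0 = ∫_0^6 f dx + (2) − (-1), i.e. ∫_0^6 f dx must equal u'(0) − u'(6) = -3. Indeed ∫_0^6 (-3*x^2 + 3*x + 53/2) dx = -3, so the data are compatible. The solution is then unique only up to an additive constant (fix it e.g. by requiring ∫_0^6 u dx = 0).


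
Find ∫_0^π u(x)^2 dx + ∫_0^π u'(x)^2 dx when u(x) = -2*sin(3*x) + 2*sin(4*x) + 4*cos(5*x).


||u||_{H^1(0,π)}^2 = -3328/9 + 262*π

u'(x) = -20*sin(5*x) - 6*cos(3*x) + 8*cos(4*x).
Expand u² and (u')² and integrate term by term on (0, π), using: for integers n ≥ 1, ∫_0^π sin²(nx) dx = ∫_0^π cos²(nx) dx = π/2; for n ≠ n', ∫_0^π sin(nx)sin(n'x) dx = ∫_0^π cos(nx)cos(n'x) dx = 0; and by product-to-sum, ∫_0^π sin(nx)cos(n'x) dx = ½∫_0^π [sin((n+n')x) + sin((n−n')x)] dx, which is 0 when n+n' is even and 2n/(n²−n'²) when n+n' is odd (it need not vanish on (0, π)).
  u² squared terms: (-2)²·∫sin(3x)² dx = 4·π/2 = 2*π;  (2)²·∫sin(4x)² dx = 4·π/2 = 2*π;  (4)²·∫cos(5x)² dx = 16·π/2 = 8*π.
  u² cross terms: 2·(-2)·(2)·∫sin(3x)·sin(4x) dx = -8·(0) = 0;  2·(-2)·(4)·∫sin(3x)·cos(5x) dx = -16·(0) = 0;  2·(2)·(4)·∫sin(4x)·cos(5x) dx = 16·(-8/9) = -128/9.
  So ∫_0^π u² dx = 2*π + 2*π + 8*π + 0 + 0 − 128/9 = -128/9 + 12*π.
  (u')² squared terms: (-20)²·∫sin(5x)² dx = 400·π/2 = 200*π;  (-6)²·∫cos(3x)² dx = 36·π/2 = 18*π;  (8)²·∫cos(4x)² dx = 64·π/2 = 32*π.
  (u')² cross terms: 2·(-20)·(-6)·∫sin(5x)·cos(3x) dx = 240·(0) = 0;  2·(-20)·(8)·∫sin(5x)·cos(4x) dx = -320·(10/9) = -3200/9;  2·(-6)·(8)·∫cos(3x)·cos(4x) dx = -96·(0) = 0.
  So ∫_0^π (u')² dx = 200*π + 18*π + 32*π + 0 − 3200/9 + 0 = -3200/9 + 250*π.
||u||_{H^1}^2 = (-128/9 + 12*π) + (-3200/9 + 250*π) = -3328/9 + 262*π.


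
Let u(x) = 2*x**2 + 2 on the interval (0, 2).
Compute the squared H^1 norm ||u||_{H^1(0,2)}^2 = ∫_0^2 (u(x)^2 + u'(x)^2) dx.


||u||_{H^1}^2 = 488/5

The H^1 norm (squared) on an interval (0, L) is
  ||u||_{H^1}^2 = ∫_0^L u(x)^2 dx + ∫_0^L u'(x)^2 dx.
Compute u'(x) = 4*x.
Then u(x)^2 = 4*x**4 + 8*x**2 + 4 and u'(x)^2 = 16*x**2.
Integrate each monomial from 0 to 2 using ∫_0^2 c·x^n dx = c·2^(n+1)/(n+1):
  ∫_0^2 u(x)^2 dx = ∫_0^2 (4*x^4 + 8*x^2 + 4) dx. Term by term:
    ∫_0^2 4*x^4 dx = 128/5;  ∫_0^2 8*x^2 dx = 64/3;  ∫_0^2 4 dx = 8.
  Sum: 128/5 + 64/3 + 8 = 824/15.
  ∫_0^2 u'(x)^2 dx = ∫_0^2 (16*x^2) dx. Term by term:
    ∫_0^2 16*x^2 dx = 128/3.
Adding: ||u||_{H^1}^2 = 824/15 + 128/3 = 488/5.


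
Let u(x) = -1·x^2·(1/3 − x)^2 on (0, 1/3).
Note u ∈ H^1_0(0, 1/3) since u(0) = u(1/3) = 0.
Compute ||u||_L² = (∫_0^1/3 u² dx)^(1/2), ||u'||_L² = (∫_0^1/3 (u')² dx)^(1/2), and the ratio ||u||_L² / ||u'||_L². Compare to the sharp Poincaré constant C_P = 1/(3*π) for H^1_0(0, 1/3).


||u||_L² / ||u'||_L² = sqrt(3)/18 < C_P = 1/(3*π).

u(x) = -1·x^2·(1/3 − x)^2, so u'(x) = 2*x*(-18*x^2 + 9*x - 1)/9.
u(x) = -1·x^2·(1/3 − x)^2 vanishes at x = 0 and x = 1/3, so u ∈ H^1_0(0, 1/3). Differentiate via the product rule and integrate the resulting polynomials term by term.
  ∫_0^1/3 u² dx = ∫_0^1/3 (x^8 - 4*x^7/3 + 2*x^6/3 - 4*x^5/27 + x^4/81) dx. Term by term:
    ∫_0^1/3 x^8 dx = 1/177147;  ∫_0^1/3 -4*x^7/3 dx = -1/39366;  ∫_0^1/3 2*x^6/3 dx = 2/45927;
    ∫_0^1/3 -4*x^5/27 dx = -2/59049;  ∫_0^1/3 x^4/81 dx = 1/98415.
  Sum: 1/177147 − 1/39366 + 2/45927 − 2/59049 + 1/98415 = 1/12400290.
  ∫_0^1/3 (u')² dx = ∫_0^1/3 (16*x^6 - 16*x^5 + 52*x^4/9 - 8*x^3/9 + 4*x^2/81) dx. Term by term:
    ∫_0^1/3 16*x^6 dx = 16/15309;  ∫_0^1/3 -16*x^5 dx = -8/2187;  ∫_0^1/3 52*x^4/9 dx = 52/10935;
    ∫_0^1/3 -8*x^3/9 dx = -2/729;  ∫_0^1/3 4*x^2/81 dx = 4/6561.
  Sum: 16/15309 − 8/2187 + 52/10935 − 2/729 + 4/6561 = 2/229635.
∫_0^1/3 u² dx = 1/12400290, so ||u||_L² = sqrt(210)/51030.
∫_0^1/3 (u')² dx = 2/229635, so ||u'||_L² = sqrt(70)/2835.
Ratio ||u||_L² / ||u'||_L² = sqrt(3)/18.
Sharp Poincaré constant on H^1_0(0, 1/3) is C_P = L/π = 1/(3*π), achieved by sin(3*π·x).
A polynomial bump cannot attain the sharp Poincaré constant (only the first sine eigenfunction does), so the ratio is strictly less than C_P, consistent with ||u||_L² ≤ C_P ||u'||_L².


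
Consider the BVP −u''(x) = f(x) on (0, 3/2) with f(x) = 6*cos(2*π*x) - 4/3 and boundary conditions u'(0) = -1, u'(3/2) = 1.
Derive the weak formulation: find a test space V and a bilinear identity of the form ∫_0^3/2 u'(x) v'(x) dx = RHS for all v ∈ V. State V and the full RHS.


V = H^1(0, 3/2) (v unrestricted at boundary; u is determined up to an additive constant); weak form: ∫_0^3/2 u'v' dx = ∫_0^3/2 (6*cos(2*π*x) - 4/3) v dx + v(3/2) + v(0) for all v ∈ V.

Multiply both sides by a test function v and integrate from 0 to 3/2:
  ∫_0^3/2 −u''(x) v(x) dx = ∫_0^3/2 f(x) v(x) dx.
Integrate the LHS by parts once:
  ∫_0^3/2 −u'' v dx = −[u'(x) v(x)]_0^3/2 + ∫_0^3/2 u'(x) v'(x) dx.
Thus ∫_0^3/2 u'(x) v'(x) dx = ∫_0^3/2 f(x) v(x) dx + [u'(x) v(x)]_0^3/2.
Choose V so that boundary terms are either known or forced to vanish.
u has inhomogeneous Neumann u'(0) = -1, u'(3/2) = 1. [u' v]_0^3/2 = (1)·v(3/2) − (-1)·v(0) = v(3/2) + v(0). Take V = H^1(0, 3/2); boundary term becomes part of RHS.
Weak formulation: find u (satisfying any essential BC) such that ∫_0^3/2 u'(x) v'(x) dx = ∫_0^3/2 f v dx + v(3/2) + v(0) for all v ∈ V (Neumann data are natural BCs: they enter the RHS as boundary terms).
Substituting f(x) = 6*cos(2*π*x) - 4/3, the right-hand side is ∫_0^3/2 (6*cos(2*π*x) - 4/3) v dx + v(3/2) + v(0).
Compatibility check (pure Neumann): taking v ≡ 1 ∈ V gives 0 = ∫_0^3/2 f dx + (1) − (-1), i.e. ∫_0^3/2 f dx must equal u'(0) − u'(3/2) = -2. Indeed ∫_0^3/2 (6*cos(2*π*x) - 4/3) dx = -2, so the data are compatible. The solution is then unique only up to an additive constant (fix it e.g. by requiring ∫_0^3/2 u dx = 0).


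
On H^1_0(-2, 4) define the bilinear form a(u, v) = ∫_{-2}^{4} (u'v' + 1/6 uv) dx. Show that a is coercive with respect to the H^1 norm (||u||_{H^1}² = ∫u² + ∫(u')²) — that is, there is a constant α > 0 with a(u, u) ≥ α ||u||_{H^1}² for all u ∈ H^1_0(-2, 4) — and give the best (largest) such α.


α = (6 + π^2)/(π^2 + 36)

Coercivity of a(·,·) on H^1_0(-2, 4) means a(u, u) ≥ α ||u||_{H^1}² for every u ∈ H^1_0.
The interval has length L = 6, and Poincaré/coercivity depend only on L. Here a(u, u) = ∫(u')² + (1/6)·∫u².
Here 0 < c = 1/6 < 1. The condition a(u,u) ≥ α||u||_{H^1}² reads (1−α)∫(u')² ≥ (α−c)∫u². Any admissible α is ≤ 1 (rapidly oscillating u have ∫u²/∫(u')² → 0), and α = 1 would force 0 ≥ (1−c)∫u², impossible since c < 1; so 1−α > 0. By the sharp Poincaré inequality on H^1_0 of an interval of length L, ∫(u')² ≥ (π/L)²∫u² with equality for the first sine mode sin(π(x−x₀)/L) (x₀ the left endpoint), so the inequality holds for all u iff (1−α)(π/L)² ≥ α − c, i.e. α ≤ ((π/L)² + c)/((π/L)² + 1) = (1 + c(L/π)²)/(1 + (L/π)²). With (π/L)² = π^2/36 and c = 1/6, the largest admissible constant is α = ((π/L)² + c)/((π/L)² + 1).
Simplifying, α = (6 + π^2)/(π^2 + 36).


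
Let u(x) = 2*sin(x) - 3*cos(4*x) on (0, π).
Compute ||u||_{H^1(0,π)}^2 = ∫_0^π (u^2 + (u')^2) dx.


||u||_{H^1(0,π)}^2 = 136/5 + 161*π/2

u'(x) = 12*sin(4*x) + 2*cos(x).
Expand u² and (u')² and integrate term by term on (0, π), using: for integers n ≥ 1, ∫_0^π sin²(nx) dx = ∫_0^π cos²(nx) dx = π/2; for n ≠ n', ∫_0^π sin(nx)sin(n'x) dx = ∫_0^π cos(nx)cos(n'x) dx = 0; and by product-to-sum, ∫_0^π sin(nx)cos(n'x) dx = ½∫_0^π [sin((n+n')x) + sin((n−n')x)] dx, which is 0 when n+n' is even and 2n/(n²−n'²) when n+n' is odd (it need not vanish on (0, π)).
  u² squared terms: (-3)²·∫cos(4x)² dx = 9·π/2 = 9*π/2;  (2)²·∫sin(x)² dx = 4·π/2 = 2*π.
  u² cross terms: 2·(-3)·(2)·∫cos(4x)·sin(x) dx = -12·(-2/15) = 8/5.
  So ∫_0^π u² dx = 9*π/2 + 2*π + 8/5 = 8/5 + 13*π/2.
  (u')² squared terms: (2)²·∫cos(x)² dx = 4·π/2 = 2*π;  (12)²·∫sin(4x)² dx = 144·π/2 = 72*π.
  (u')² cross terms: 2·(2)·(12)·∫cos(x)·sin(4x) dx = 48·(8/15) = 128/5.
  So ∫_0^π (u')² dx = 2*π + 72*π + 128/5 = 128/5 + 74*π.
||u||_{H^1}^2 = (8/5 + 13*π/2) + (128/5 + 74*π) = 136/5 + 161*π/2.


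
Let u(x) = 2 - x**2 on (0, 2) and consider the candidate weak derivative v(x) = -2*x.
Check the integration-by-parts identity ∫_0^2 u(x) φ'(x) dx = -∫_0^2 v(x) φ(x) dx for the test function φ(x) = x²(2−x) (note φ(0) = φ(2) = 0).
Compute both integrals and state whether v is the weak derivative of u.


LHS = 16/5, RHS = 16/5. Yes, v = u' weakly.

u(x) = 2 - x**2, classical derivative u'(x) = -2*x.
φ(x) = x²(2−x), so φ'(x) = x*(4 - 3*x).
Note φ(0) = φ(2) = 0, so the boundary term u·φ vanishes.
LHS = ∫_0^2 u(x) φ'(x) dx = ∫_0^2 (3*x^4 - 4*x^3 - 6*x^2 + 8*x) dx. Term by term:
  ∫_0^2 3*x^4 dx = 96/5;  ∫_0^2 -4*x^3 dx = -16;  ∫_0^2 -6*x^2 dx = -16;
  ∫_0^2 8*x dx = 16.
Sum: 96/5 − 16 − 16 + 16 = 16/5.
So LHS = 16/5.
∫_0^2 v(x) φ(x) dx = ∫_0^2 (2*x^4 - 4*x^3) dx. Term by term:
  ∫_0^2 2*x^4 dx = 64/5;  ∫_0^2 -4*x^3 dx = -16.
Sum: 64/5 − 16 = -16/5.
So RHS = -∫_0^2 v(x) φ(x) dx = 16/5.
LHS = RHS, so the identity holds for this test φ.
Moreover u is smooth here and v(x) = u'(x) = -2*x pointwise, so the identity holds for every test function. Hence v is the weak derivative of u.


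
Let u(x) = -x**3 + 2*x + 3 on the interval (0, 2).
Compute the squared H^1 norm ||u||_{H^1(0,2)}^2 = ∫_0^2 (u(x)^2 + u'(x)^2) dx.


||u||_{H^1}^2 = 1154/21

The H^1 norm (squared) on an interval (0, L) is
  ||u||_{H^1}^2 = ∫_0^L u(x)^2 dx + ∫_0^L u'(x)^2 dx.
Compute u'(x) = 2 - 3*x**2.
Then u(x)^2 = x**6 - 4*x**4 - 6*x**3 + 4*x**2 + 12*x + 9 and u'(x)^2 = 9*x**4 - 12*x**2 + 4.
Integrate each monomial from 0 to 2 using ∫_0^2 c·x^n dx = c·2^(n+1)/(n+1):
  ∫_0^2 u(x)^2 dx = ∫_0^2 (x^6 - 4*x^4 - 6*x^3 + 4*x^2 + 12*x + 9) dx. Term by term:
    ∫_0^2 x^6 dx = 128/7;  ∫_0^2 -4*x^4 dx = -128/5;  ∫_0^2 -6*x^3 dx = -24;
    ∫_0^2 4*x^2 dx = 32/3;  ∫_0^2 12*x dx = 24;  ∫_0^2 9 dx = 18.
  Sum: 128/7 − 128/5 − 24 + 32/3 + 24 + 18 = 2242/105.
  ∫_0^2 u'(x)^2 dx = ∫_0^2 (9*x^4 - 12*x^2 + 4) dx. Term by term:
    ∫_0^2 9*x^4 dx = 288/5;  ∫_0^2 -12*x^2 dx = -32;  ∫_0^2 4 dx = 8.
  Sum: 288/5 − 32 + 8 = 168/5.
Adding: ||u||_{H^1}^2 = 2242/105 + 168/5 = 1154/21.


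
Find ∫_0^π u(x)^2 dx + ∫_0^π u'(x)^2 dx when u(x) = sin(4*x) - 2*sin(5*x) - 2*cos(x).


||u||_{H^1(0,π)}^2 = -64/15 + 129*π/2

u'(x) = 2*sin(x) + 4*cos(4*x) - 10*cos(5*x).
Expand u² and (u')² and integrate term by term on (0, π), using: for integers n ≥ 1, ∫_0^π sin²(nx) dx = ∫_0^π cos²(nx) dx = π/2; for n ≠ n', ∫_0^π sin(nx)sin(n'x) dx = ∫_0^π cos(nx)cos(n'x) dx = 0; and by product-to-sum, ∫_0^π sin(nx)cos(n'x) dx = ½∫_0^π [sin((n+n')x) + sin((n−n')x)] dx, which is 0 when n+n' is even and 2n/(n²−n'²) when n+n' is odd (it need not vanish on (0, π)).
  u² squared terms: (-2)²·∫cos(x)² dx = 4·π/2 = 2*π;  (-2)²·∫sin(5x)² dx = 4·π/2 = 2*π;  (1)²·∫sin(4x)² dx = 1·π/2 = π/2.
  u² cross terms: 2·(-2)·(-2)·∫cos(x)·sin(5x) dx = 8·(0) = 0;  2·(-2)·(1)·∫cos(x)·sin(4x) dx = -4·(8/15) = -32/15;  2·(-2)·(1)·∫sin(5x)·sin(4x) dx = -4·(0) = 0.
  So ∫_0^π u² dx = 2*π + 2*π + π/2 + 0 − 32/15 + 0 = -32/15 + 9*π/2.
  (u')² squared terms: (-10)²·∫cos(5x)² dx = 100·π/2 = 50*π;  (2)²·∫sin(x)² dx = 4·π/2 = 2*π;  (4)²·∫cos(4x)² dx = 16·π/2 = 8*π.
  (u')² cross terms: 2·(-10)·(2)·∫cos(5x)·sin(x) dx = -40·(0) = 0;  2·(-10)·(4)·∫cos(5x)·cos(4x) dx = -80·(0) = 0;  2·(2)·(4)·∫sin(x)·cos(4x) dx = 16·(-2/15) = -32/15.
  So ∫_0^π (u')² dx = 50*π + 2*π + 8*π + 0 + 0 − 32/15 = -32/15 + 60*π.
||u||_{H^1}^2 = (-32/15 + 9*π/2) + (-32/15 + 60*π) = -64/15 + 129*π/2.


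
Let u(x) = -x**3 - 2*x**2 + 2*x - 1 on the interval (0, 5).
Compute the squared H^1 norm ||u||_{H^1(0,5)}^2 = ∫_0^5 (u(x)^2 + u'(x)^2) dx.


||u||_{H^1}^2 = 1272175/42

The H^1 norm (squared) on an interval (0, L) is
  ||u||_{H^1}^2 = ∫_0^L u(x)^2 dx + ∫_0^L u'(x)^2 dx.
Compute u'(x) = -3*x**2 - 4*x + 2.
Then u(x)^2 = x**6 + 4*x**5 - 6*x**3 + 8*x**2 - 4*x + 1 and u'(x)^2 = 9*x**4 + 24*x**3 + 4*x**2 - 16*x + 4.
Integrate each monomial from 0 to 5 using ∫_0^5 c·x^n dx = c·5^(n+1)/(n+1):
  ∫_0^5 u(x)^2 dx = ∫_0^5 (x^6 + 4*x^5 - 6*x^3 + 8*x^2 - 4*x + 1) dx. Term by term:
    ∫_0^5 x^6 dx = 78125/7;  ∫_0^5 4*x^5 dx = 31250/3;  ∫_0^5 -6*x^3 dx = -1875/2;
    ∫_0^5 8*x^2 dx = 1000/3;  ∫_0^5 -4*x dx = -50;  ∫_0^5 1 dx = 5.
  Sum: 78125/7 + 31250/3 − 1875/2 + 1000/3 − 50 + 5 = 292995/14.
  ∫_0^5 u'(x)^2 dx = ∫_0^5 (9*x^4 + 24*x^3 + 4*x^2 - 16*x + 4) dx. Term by term:
    ∫_0^5 9*x^4 dx = 5625;  ∫_0^5 24*x^3 dx = 3750;  ∫_0^5 4*x^2 dx = 500/3;
    ∫_0^5 -16*x dx = -200;  ∫_0^5 4 dx = 20.
  Sum: 5625 + 3750 + 500/3 − 200 + 20 = 28085/3.
Adding: ||u||_{H^1}^2 = 292995/14 + 28085/3 = 1272175/42.


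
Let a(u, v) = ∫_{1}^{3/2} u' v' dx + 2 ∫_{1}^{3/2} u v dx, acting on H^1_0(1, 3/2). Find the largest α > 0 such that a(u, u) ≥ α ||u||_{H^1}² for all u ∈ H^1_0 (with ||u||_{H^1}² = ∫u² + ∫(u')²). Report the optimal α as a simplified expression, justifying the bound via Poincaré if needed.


α = 1

Coercivity of a(·,·) on H^1_0(1, 3/2) means a(u, u) ≥ α ||u||_{H^1}² for every u ∈ H^1_0.
The interval has length L = 1/2, and Poincaré/coercivity depend only on L. Here a(u, u) = ∫(u')² + (2)·∫u².
Here c = 2 ≥ 1, so a(u,u) = ∫(u')² + c∫u² ≥ ∫(u')² + ∫u² = ||u||_{H^1}², i.e. α = 1 works. No larger α is possible: a(u,u) ≥ α||u||_{H^1}² means (1−α)∫(u')² ≥ (α−c)∫u², and for the modes u_n = sin(nπ(x−x₀)/L) (x₀ the left endpoint) one has ∫u_n²/∫(u_n')² = (L/(nπ))² → 0, so a(u_n,u_n)/||u_n||_{H^1}² → 1. Hence the optimal constant is α = 1.
Therefore α = 1.


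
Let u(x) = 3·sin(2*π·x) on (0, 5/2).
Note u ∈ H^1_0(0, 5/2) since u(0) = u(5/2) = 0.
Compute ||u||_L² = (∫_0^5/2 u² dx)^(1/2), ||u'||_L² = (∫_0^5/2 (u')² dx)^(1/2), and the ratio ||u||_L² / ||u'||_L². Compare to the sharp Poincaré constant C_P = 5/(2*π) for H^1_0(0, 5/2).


||u||_L² / ||u'||_L² = 1/(2*π) < C_P = 5/(2*π).

u(x) = 3·sin(2*π·x), so u'(x) = 6*π*cos(2*π*x).
Writing u(x) = A·sin(kπx/L) with A = 3 and k = 5, use ∫_0^L sin²(kπx/L) dx = L/2 and ∫_0^L cos²(kπx/L) dx = L/2.
u² = 9·sin²(2*π·x) and (u')² = 36*π^2·cos²(2*π·x), and each of sin², cos² integrates to L/2 = 5/4 over (0, 5/2).
∫_0^5/2 u² dx = 45/4, so ||u||_L² = 3*sqrt(5)/2.
∫_0^5/2 (u')² dx = 45*π^2, so ||u'||_L² = 3*sqrt(5)*π.
Ratio ||u||_L² / ||u'||_L² = 1/(2*π).
Sharp Poincaré constant on H^1_0(0, 5/2) is C_P = L/π = 5/(2*π), achieved by sin(2*π/5·x).
This is the k = 5 harmonic; the ratio L/(kπ) is strictly less than C_P = L/π, consistent with the sharp inequality ||u||_L² ≤ C_P ||u'||_L².


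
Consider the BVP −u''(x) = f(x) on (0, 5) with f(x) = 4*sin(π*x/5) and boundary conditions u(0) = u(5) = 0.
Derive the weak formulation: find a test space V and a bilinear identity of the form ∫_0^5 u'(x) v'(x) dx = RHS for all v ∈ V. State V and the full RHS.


V = H^1_0(0, 5) (so v(0) = v(5) = 0); weak form: ∫_0^5 u'v' dx = ∫_0^5 (4*sin(π*x/5)) v dx for all v ∈ V.

Multiply both sides by a test function v and integrate from 0 to 5:
  ∫_0^5 −u''(x) v(x) dx = ∫_0^5 f(x) v(x) dx.
Integrate the LHS by parts once:
  ∫_0^5 −u'' v dx = −[u'(x) v(x)]_0^5 + ∫_0^5 u'(x) v'(x) dx.
Thus ∫_0^5 u'(x) v'(x) dx = ∫_0^5 f(x) v(x) dx + [u'(x) v(x)]_0^5.
Choose V so that boundary terms are either known or forced to vanish.
u is Dirichlet: u(0) = u(5) = 0. Let V = H^1_0(0, 5); then v(0) = v(5) = 0, and [u' v]_0^5 = 0.
Weak formulation: find u (satisfying any essential BC) such that ∫_0^5 u'(x) v'(x) dx = ∫_0^5 f v dx for all v ∈ V.
Substituting f(x) = 4*sin(π*x/5), the right-hand side is ∫_0^5 (4*sin(π*x/5)) v dx.


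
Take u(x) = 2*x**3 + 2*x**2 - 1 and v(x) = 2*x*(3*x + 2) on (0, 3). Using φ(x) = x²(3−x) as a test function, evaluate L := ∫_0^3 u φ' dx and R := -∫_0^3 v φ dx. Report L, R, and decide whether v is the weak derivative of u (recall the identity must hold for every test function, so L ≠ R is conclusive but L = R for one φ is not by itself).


LHS = -972/5, RHS = -972/5. Yes, v = u' weakly.

u(x) = 2*x**3 + 2*x**2 - 1, classical derivative u'(x) = 6*x**2 + 4*x.
φ(x) = x²(3−x), so φ'(x) = 3*x*(2 - x).
Note φ(0) = φ(3) = 0, so the boundary term u·φ vanishes.
LHS = ∫_0^3 u(x) φ'(x) dx = ∫_0^3 (-6*x^5 + 6*x^4 + 12*x^3 + 3*x^2 - 6*x) dx. Term by term:
  ∫_0^3 -6*x^5 dx = -729;  ∫_0^3 6*x^4 dx = 1458/5;  ∫_0^3 12*x^3 dx = 243;
  ∫_0^3 3*x^2 dx = 27;  ∫_0^3 -6*x dx = -27.
Sum: -729 + 1458/5 + 243 + 27 − 27 = -972/5.
So LHS = -972/5.
∫_0^3 v(x) φ(x) dx = ∫_0^3 (-6*x^5 + 14*x^4 + 12*x^3) dx. Term by term:
  ∫_0^3 -6*x^5 dx = -729;  ∫_0^3 14*x^4 dx = 3402/5;  ∫_0^3 12*x^3 dx = 243.
Sum: -729 + 3402/5 + 243 = 972/5.
So RHS = -∫_0^3 v(x) φ(x) dx = -972/5.
LHS = RHS, so the identity holds for this test φ.
Moreover u is smooth here and v(x) = u'(x) = 6*x**2 + 4*x pointwise, so the identity holds for every test function. Hence v is the weak derivative of u.


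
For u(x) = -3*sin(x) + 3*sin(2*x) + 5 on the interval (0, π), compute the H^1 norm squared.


||u||_{H^1(0,π)}^2 = -60 + 113*π/2

u'(x) = -3*cos(x) + 6*cos(2*x).
Expand u² and (u')² and integrate term by term on (0, π), using: for integers n ≥ 1, ∫_0^π sin²(nx) dx = ∫_0^π cos²(nx) dx = π/2; for n ≠ n', ∫_0^π sin(nx)sin(n'x) dx = ∫_0^π cos(nx)cos(n'x) dx = 0; and by product-to-sum, ∫_0^π sin(nx)cos(n'x) dx = ½∫_0^π [sin((n+n')x) + sin((n−n')x)] dx, which is 0 when n+n' is even and 2n/(n²−n'²) when n+n' is odd (it need not vanish on (0, π)). For the constant mode: ∫_0^π 1 dx = π, ∫_0^π cos(nx) dx = 0, ∫_0^π sin(nx) dx = (1−(−1)^n)/n.
  u² squared terms: (5)²·∫1 dx = 25·π = 25*π;  (-3)²·∫sin(x)² dx = 9·π/2 = 9*π/2;  (3)²·∫sin(2x)² dx = 9·π/2 = 9*π/2.
  u² cross terms: 2·(5)·(-3)·∫1·sin(x) dx = -30·(2) = -60;  2·(5)·(3)·∫1·sin(2x) dx = 30·(0) = 0;  2·(-3)·(3)·∫sin(x)·sin(2x) dx = -18·(0) = 0.
  So ∫_0^π u² dx = 25*π + 9*π/2 + 9*π/2 − 60 + 0 + 0 = -60 + 34*π.
  (u')² squared terms: (-3)²·∫cos(x)² dx = 9·π/2 = 9*π/2;  (6)²·∫cos(2x)² dx = 36·π/2 = 18*π.
  (u')² cross terms: 2·(-3)·(6)·∫cos(x)·cos(2x) dx = -36·(0) = 0.
  So ∫_0^π (u')² dx = 9*π/2 + 18*π + 0 = 45*π/2.
||u||_{H^1}^2 = (-60 + 34*π) + (45*π/2) = -60 + 113*π/2.


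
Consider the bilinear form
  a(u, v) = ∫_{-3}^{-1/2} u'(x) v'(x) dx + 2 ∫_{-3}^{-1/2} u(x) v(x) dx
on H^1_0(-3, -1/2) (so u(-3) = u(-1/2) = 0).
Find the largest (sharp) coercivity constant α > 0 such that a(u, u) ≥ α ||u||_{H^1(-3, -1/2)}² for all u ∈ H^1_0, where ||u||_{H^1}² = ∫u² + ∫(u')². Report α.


α = 1

Coercivity of a(·,·) on H^1_0(-3, -1/2) means a(u, u) ≥ α ||u||_{H^1}² for every u ∈ H^1_0.
The interval has length L = 5/2, and Poincaré/coercivity depend only on L. Here a(u, u) = ∫(u')² + (2)·∫u².
Here c = 2 ≥ 1, so a(u,u) = ∫(u')² + c∫u² ≥ ∫(u')² + ∫u² = ||u||_{H^1}², i.e. α = 1 works. No larger α is possible: a(u,u) ≥ α||u||_{H^1}² means (1−α)∫(u')² ≥ (α−c)∫u², and for the modes u_n = sin(nπ(x−x₀)/L) (x₀ the left endpoint) one has ∫u_n²/∫(u_n')² = (L/(nπ))² → 0, so a(u_n,u_n)/||u_n||_{H^1}² → 1. Hence the optimal constant is α = 1.
Therefore α = 1.
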